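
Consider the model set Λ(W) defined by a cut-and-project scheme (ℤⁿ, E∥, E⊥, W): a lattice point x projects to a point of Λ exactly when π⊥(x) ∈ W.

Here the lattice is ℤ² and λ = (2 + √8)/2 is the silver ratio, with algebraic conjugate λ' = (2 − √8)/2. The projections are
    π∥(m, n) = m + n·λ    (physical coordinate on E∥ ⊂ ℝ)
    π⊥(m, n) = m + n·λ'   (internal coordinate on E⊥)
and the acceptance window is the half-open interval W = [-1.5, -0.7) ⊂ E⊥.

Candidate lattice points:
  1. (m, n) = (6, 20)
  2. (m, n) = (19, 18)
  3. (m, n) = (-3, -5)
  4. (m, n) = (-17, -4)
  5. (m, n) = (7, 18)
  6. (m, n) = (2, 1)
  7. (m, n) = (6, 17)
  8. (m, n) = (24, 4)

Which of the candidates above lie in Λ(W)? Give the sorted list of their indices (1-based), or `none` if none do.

3, 7

Compute λ' = (2−√8)/2 = -0.414214, so π⊥(m,n) = m -0.414214·n.
candidate 1: (m,n)=(6,20) → π∥ = 6+20·λ ≈ 54.284271, π⊥ = 6+20·λ' ≈ -2.284271 ∉ [-1.5, -0.7) ⇒ out
candidate 2: (m,n)=(19,18) → π∥ = 19+18·λ ≈ 62.455844, π⊥ = 19+18·λ' ≈ 11.544156 ∉ [-1.5, -0.7) ⇒ out
candidate 3: (m,n)=(-3,-5) → π∥ = -3-5·λ ≈ -15.071068, π⊥ = -3-5·λ' ≈ -0.928932 ∈ [-1.5, -0.7) ⇒ IN Λ
candidate 4: (m,n)=(-17,-4) → π∥ = -17-4·λ ≈ -26.656854, π⊥ = -17-4·λ' ≈ -15.343146 ∉ [-1.5, -0.7) ⇒ out
candidate 5: (m,n)=(7,18) → π∥ = 7+18·λ ≈ 50.455844, π⊥ = 7+18·λ' ≈ -0.455844 ∉ [-1.5, -0.7) ⇒ out
candidate 6: (m,n)=(2,1) → π∥ = 2+1·λ ≈ 4.414214, π⊥ = 2+1·λ' ≈ 1.585786 ∉ [-1.5, -0.7) ⇒ out
candidate 7: (m,n)=(6,17) → π∥ = 6+17·λ ≈ 47.041631, π⊥ = 6+17·λ' ≈ -1.041631 ∈ [-1.5, -0.7) ⇒ IN Λ
candidate 8: (m,n)=(24,4) → π∥ = 24+4·λ ≈ 33.656854, π⊥ = 24+4·λ' ≈ 22.343146 ∉ [-1.5, -0.7) ⇒ out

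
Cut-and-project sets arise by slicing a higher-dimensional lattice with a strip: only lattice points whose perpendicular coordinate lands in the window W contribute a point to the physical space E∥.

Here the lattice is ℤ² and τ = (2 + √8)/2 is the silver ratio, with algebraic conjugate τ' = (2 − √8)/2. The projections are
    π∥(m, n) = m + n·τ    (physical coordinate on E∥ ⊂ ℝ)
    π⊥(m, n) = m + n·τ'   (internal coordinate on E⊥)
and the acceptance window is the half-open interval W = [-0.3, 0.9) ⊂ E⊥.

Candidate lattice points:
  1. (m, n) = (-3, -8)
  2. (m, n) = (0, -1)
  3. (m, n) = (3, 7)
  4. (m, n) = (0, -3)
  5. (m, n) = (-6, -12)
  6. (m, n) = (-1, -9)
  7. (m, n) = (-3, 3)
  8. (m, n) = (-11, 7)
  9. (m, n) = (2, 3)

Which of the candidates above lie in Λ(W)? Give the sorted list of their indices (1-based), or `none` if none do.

1, 2, 3, 9

Compute τ' = (2−√8)/2 = -0.4142, so π⊥(m,n) = m -0.4142·n.
[1] lift (-3,-8): star map gives 0.3137; window check -0.3 ≤ 0.3137 < 0.9 is true → IN Λ
[2] lift (0,-1): star map gives 0.4142; window check -0.3 ≤ 0.4142 < 0.9 is true → IN Λ
[3] lift (3,7): star map gives 0.1005; window check -0.3 ≤ 0.1005 < 0.9 is true → IN Λ
[4] lift (0,-3): star map gives 1.2426; window check -0.3 ≤ 1.2426 < 0.9 is false → out
[5] lift (-6,-12): star map gives -1.0294; window check -0.3 ≤ -1.0294 < 0.9 is false → out
[6] lift (-1,-9): star map gives 2.7279; window check -0.3 ≤ 2.7279 < 0.9 is false → out
[7] lift (-3,3): star map gives -4.2426; window check -0.3 ≤ -4.2426 < 0.9 is false → out
[8] lift (-11,7): star map gives -13.8995; window check -0.3 ≤ -13.8995 < 0.9 is false → out
[9] lift (2,3): star map gives 0.7574; window check -0.3 ≤ 0.7574 < 0.9 is true → IN Λ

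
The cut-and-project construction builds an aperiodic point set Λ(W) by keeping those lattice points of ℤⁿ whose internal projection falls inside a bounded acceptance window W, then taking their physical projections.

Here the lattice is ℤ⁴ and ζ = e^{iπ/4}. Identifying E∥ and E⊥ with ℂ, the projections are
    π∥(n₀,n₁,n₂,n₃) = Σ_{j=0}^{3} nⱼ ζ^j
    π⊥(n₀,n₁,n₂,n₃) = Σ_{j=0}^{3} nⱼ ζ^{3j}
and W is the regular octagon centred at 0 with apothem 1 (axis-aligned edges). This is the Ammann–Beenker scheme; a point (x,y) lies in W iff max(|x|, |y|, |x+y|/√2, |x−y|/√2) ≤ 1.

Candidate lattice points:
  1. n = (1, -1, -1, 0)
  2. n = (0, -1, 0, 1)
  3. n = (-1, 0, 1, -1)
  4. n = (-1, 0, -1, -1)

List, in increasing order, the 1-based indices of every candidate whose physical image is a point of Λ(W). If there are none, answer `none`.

With ζ = e^{iπ/4} the internal vectors are ζ^0,ζ^3,ζ^6,ζ^9.
candidate 1: n = (1, -1, -1, 0) → π⊥ ≈ (+1.70711, +0.29289); max(|x|,|y|,|x±y|/√2) = 1.70711 > 1 ⇒ ∉ W
candidate 2: n = (0, -1, 0, 1) → π⊥ ≈ (+1.41421, +0.00000); max(|x|,|y|,|x±y|/√2) = 1.41421 > 1 ⇒ ∉ W
candidate 3: n = (-1, 0, 1, -1) → π⊥ ≈ (-1.70711, -1.70711); max(|x|,|y|,|x±y|/√2) = 2.41421 > 1 ⇒ ∉ W
candidate 4: n = (-1, 0, -1, -1) → π⊥ ≈ (-1.70711, +0.29289); max(|x|,|y|,|x±y|/√2) = 1.70711 > 1 ⇒ ∉ W

none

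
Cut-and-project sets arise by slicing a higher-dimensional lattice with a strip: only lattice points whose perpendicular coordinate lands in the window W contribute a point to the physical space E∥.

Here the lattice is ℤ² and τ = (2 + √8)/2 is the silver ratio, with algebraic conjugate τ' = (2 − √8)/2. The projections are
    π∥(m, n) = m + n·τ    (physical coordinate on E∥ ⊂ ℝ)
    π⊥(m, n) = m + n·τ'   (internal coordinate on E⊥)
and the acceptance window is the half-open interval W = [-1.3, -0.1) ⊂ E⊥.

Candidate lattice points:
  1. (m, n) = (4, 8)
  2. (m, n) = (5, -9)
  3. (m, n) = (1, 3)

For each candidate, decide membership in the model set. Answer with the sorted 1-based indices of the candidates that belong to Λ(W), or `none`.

Compute τ' = (2−√8)/2 = -0.414214, so π⊥(m,n) = m -0.414214·n.
candidate 1: (m,n)=(4,8) → π∥ = 4+8·τ ≈ 23.313708, π⊥ = 4+8·τ' ≈ 0.686292 ∉ [-1.3, -0.1) ⇒ out
candidate 2: (m,n)=(5,-9) → π∥ = 5-9·τ ≈ -16.727922, π⊥ = 5-9·τ' ≈ 8.727922 ∉ [-1.3, -0.1) ⇒ out
candidate 3: (m,n)=(1,3) → π∥ = 1+3·τ ≈ 8.242641, π⊥ = 1+3·τ' ≈ -0.242641 ∈ [-1.3, -0.1) ⇒ IN Λ

3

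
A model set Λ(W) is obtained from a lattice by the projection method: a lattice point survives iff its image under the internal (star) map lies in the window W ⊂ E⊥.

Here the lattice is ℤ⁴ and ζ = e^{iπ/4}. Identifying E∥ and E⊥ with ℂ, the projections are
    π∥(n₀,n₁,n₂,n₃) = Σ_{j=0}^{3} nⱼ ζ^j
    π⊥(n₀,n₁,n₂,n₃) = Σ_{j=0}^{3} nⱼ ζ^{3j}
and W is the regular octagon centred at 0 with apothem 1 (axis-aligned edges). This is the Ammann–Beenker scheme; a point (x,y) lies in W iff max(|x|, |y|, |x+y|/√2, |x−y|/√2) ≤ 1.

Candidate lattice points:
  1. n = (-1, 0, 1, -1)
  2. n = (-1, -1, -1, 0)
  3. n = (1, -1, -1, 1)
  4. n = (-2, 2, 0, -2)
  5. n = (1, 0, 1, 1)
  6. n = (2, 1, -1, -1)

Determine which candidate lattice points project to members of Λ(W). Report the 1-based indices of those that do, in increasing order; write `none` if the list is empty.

With ζ = e^{iπ/4} the internal vectors are ζ^0,ζ^3,ζ^6,ζ^9.
candidate 1: n = (-1, 0, 1, -1) → π⊥ ≈ (-1.707107, -1.707107); max(|x|,|y|,|x±y|/√2) = 2.414214 > 1 ⇒ ∉ W
candidate 2: n = (-1, -1, -1, 0) → π⊥ ≈ (-0.292893, +0.292893); max(|x|,|y|,|x±y|/√2) = 0.414214 ≤ 1 ⇒ ∈ W
candidate 3: n = (1, -1, -1, 1) → π⊥ ≈ (+2.414214, +1.000000); max(|x|,|y|,|x±y|/√2) = 2.414214 > 1 ⇒ ∉ W
candidate 4: n = (-2, 2, 0, -2) → π⊥ ≈ (-4.828427, +0.000000); max(|x|,|y|,|x±y|/√2) = 4.828427 > 1 ⇒ ∉ W
candidate 5: n = (1, 0, 1, 1) → π⊥ ≈ (+1.707107, -0.292893); max(|x|,|y|,|x±y|/√2) = 1.707107 > 1 ⇒ ∉ W
candidate 6: n = (2, 1, -1, -1) → π⊥ ≈ (+0.585786, +1.000000); max(|x|,|y|,|x±y|/√2) = 1.121320 > 1 ⇒ ∉ W

2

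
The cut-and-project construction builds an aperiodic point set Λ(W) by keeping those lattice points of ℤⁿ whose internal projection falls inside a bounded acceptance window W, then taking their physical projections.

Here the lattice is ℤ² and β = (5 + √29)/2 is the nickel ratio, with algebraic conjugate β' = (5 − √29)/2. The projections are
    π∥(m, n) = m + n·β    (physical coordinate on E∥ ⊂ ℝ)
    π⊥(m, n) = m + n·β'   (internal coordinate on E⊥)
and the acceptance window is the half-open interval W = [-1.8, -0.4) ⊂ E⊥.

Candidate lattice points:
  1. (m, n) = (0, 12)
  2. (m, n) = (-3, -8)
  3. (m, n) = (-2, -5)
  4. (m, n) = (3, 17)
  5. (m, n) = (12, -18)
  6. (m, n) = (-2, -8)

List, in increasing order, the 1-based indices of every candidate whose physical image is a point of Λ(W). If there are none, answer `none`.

Compute β' = (5−√29)/2 = -0.1926, so π⊥(m,n) = m -0.1926·n.
candidate 1: (m,n)=(0,12) → π∥ = 0+12·β ≈ 62.3110, π⊥ = 0+12·β' ≈ -2.3110 ∉ [-1.8, -0.4) ⇒ out
candidate 2: (m,n)=(-3,-8) → π∥ = -3-8·β ≈ -44.5407, π⊥ = -3-8·β' ≈ -1.4593 ∈ [-1.8, -0.4) ⇒ IN Λ
candidate 3: (m,n)=(-2,-5) → π∥ = -2-5·β ≈ -27.9629, π⊥ = -2-5·β' ≈ -1.0371 ∈ [-1.8, -0.4) ⇒ IN Λ
candidate 4: (m,n)=(3,17) → π∥ = 3+17·β ≈ 91.2739, π⊥ = 3+17·β' ≈ -0.2739 ∉ [-1.8, -0.4) ⇒ out
candidate 5: (m,n)=(12,-18) → π∥ = 12-18·β ≈ -81.4665, π⊥ = 12-18·β' ≈ 15.4665 ∉ [-1.8, -0.4) ⇒ out
candidate 6: (m,n)=(-2,-8) → π∥ = -2-8·β ≈ -43.5407, π⊥ = -2-8·β' ≈ -0.4593 ∈ [-1.8, -0.4) ⇒ IN Λ

2, 3, 6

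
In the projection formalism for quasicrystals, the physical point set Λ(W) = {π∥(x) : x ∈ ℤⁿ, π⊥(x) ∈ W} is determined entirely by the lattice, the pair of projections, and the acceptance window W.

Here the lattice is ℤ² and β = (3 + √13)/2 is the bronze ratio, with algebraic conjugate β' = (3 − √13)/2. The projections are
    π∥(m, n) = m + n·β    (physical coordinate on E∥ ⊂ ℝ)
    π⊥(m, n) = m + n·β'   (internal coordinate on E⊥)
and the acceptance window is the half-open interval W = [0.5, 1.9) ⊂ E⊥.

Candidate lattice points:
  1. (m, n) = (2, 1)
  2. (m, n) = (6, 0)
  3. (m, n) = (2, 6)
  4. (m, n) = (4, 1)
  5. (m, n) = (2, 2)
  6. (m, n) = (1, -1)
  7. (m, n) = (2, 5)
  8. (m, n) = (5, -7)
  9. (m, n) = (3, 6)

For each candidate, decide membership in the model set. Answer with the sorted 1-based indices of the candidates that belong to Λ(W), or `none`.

Compute β' = (3−√13)/2 = -0.302776, so π⊥(m,n) = m -0.302776·n.
#1 (2,1): internal coord 2 + (1)·β' = +1.697224; +1.697224 ∈ [0.5, 1.9) → IN Λ
#2 (6,0): internal coord 6 + (0)·β' = +6.000000; +6.000000 ∉ [0.5, 1.9) → out
#3 (2,6): internal coord 2 + (6)·β' = +0.183346; +0.183346 ∉ [0.5, 1.9) → out
#4 (4,1): internal coord 4 + (1)·β' = +3.697224; +3.697224 ∉ [0.5, 1.9) → out
#5 (2,2): internal coord 2 + (2)·β' = +1.394449; +1.394449 ∈ [0.5, 1.9) → IN Λ
#6 (1,-1): internal coord 1 + (-1)·β' = +1.302776; +1.302776 ∈ [0.5, 1.9) → IN Λ
#7 (2,5): internal coord 2 + (5)·β' = +0.486122; +0.486122 ∉ [0.5, 1.9) → out
#8 (5,-7): internal coord 5 + (-7)·β' = +7.119429; +7.119429 ∉ [0.5, 1.9) → out
#9 (3,6): internal coord 3 + (6)·β' = +1.183346; +1.183346 ∈ [0.5, 1.9) → IN Λ

1, 5, 6, 9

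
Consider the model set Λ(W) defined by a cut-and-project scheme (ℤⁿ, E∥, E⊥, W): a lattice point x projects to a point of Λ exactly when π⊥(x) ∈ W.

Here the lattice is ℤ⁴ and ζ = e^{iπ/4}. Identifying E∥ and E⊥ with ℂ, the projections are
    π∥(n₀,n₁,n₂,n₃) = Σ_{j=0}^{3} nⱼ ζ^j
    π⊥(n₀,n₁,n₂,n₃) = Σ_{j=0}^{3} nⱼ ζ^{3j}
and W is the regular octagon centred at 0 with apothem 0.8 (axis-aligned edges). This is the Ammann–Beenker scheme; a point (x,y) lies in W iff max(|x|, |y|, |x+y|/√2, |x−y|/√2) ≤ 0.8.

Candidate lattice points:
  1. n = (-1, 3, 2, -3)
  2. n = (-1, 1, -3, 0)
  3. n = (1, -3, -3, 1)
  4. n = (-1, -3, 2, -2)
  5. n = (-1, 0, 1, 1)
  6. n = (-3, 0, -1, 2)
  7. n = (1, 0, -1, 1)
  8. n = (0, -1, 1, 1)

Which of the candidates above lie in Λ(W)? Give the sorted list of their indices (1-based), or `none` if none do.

5

Internal map: ζ^{3j} for j=0..3 gives (1,0), (−√2/2,√2/2), (0,−1), (√2/2,√2/2).
#1 (-1, 3, 2, -3): internal (-5.242641, -2.000000); octagon support 5.242641 vs apothem 0.8 → ∉ W
#2 (-1, 1, -3, 0): internal (-1.707107, 3.707107); octagon support 3.828427 vs apothem 0.8 → ∉ W
#3 (1, -3, -3, 1): internal (3.828427, 1.585786); octagon support 3.828427 vs apothem 0.8 → ∉ W
#4 (-1, -3, 2, -2): internal (-0.292893, -5.535534); octagon support 5.535534 vs apothem 0.8 → ∉ W
#5 (-1, 0, 1, 1): internal (-0.292893, -0.292893); octagon support 0.414214 vs apothem 0.8 → ∈ W
#6 (-3, 0, -1, 2): internal (-1.585786, 2.414214); octagon support 2.828427 vs apothem 0.8 → ∉ W
#7 (1, 0, -1, 1): internal (1.707107, 1.707107); octagon support 2.414214 vs apothem 0.8 → ∉ W
#8 (0, -1, 1, 1): internal (1.414214, -1.000000); octagon support 1.707107 vs apothem 0.8 → ∉ W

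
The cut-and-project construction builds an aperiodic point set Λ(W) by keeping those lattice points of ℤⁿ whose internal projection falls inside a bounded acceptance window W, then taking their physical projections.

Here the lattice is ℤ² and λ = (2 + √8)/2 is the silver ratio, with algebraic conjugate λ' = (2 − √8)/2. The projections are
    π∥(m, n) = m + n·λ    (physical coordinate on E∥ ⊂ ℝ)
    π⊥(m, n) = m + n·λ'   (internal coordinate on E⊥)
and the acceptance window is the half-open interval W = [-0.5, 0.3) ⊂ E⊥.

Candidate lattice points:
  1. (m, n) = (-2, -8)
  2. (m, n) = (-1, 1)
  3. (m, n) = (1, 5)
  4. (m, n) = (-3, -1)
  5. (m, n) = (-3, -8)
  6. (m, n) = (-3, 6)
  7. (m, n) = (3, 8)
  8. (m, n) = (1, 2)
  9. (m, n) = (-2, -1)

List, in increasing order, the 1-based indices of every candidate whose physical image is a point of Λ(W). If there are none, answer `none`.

Numerically λ ≈ 2.41421 and λ' = −1/λ ≈ -0.41421.
candidate 1: (m,n)=(-2,-8) → π∥ = -2-8·λ ≈ -21.31371, π⊥ = -2-8·λ' ≈ 1.31371 ∉ [-0.5, 0.3) ⇒ out
candidate 2: (m,n)=(-1,1) → π∥ = -1+1·λ ≈ 1.41421, π⊥ = -1+1·λ' ≈ -1.41421 ∉ [-0.5, 0.3) ⇒ out
candidate 3: (m,n)=(1,5) → π∥ = 1+5·λ ≈ 13.07107, π⊥ = 1+5·λ' ≈ -1.07107 ∉ [-0.5, 0.3) ⇒ out
candidate 4: (m,n)=(-3,-1) → π∥ = -3-1·λ ≈ -5.41421, π⊥ = -3-1·λ' ≈ -2.58579 ∉ [-0.5, 0.3) ⇒ out
candidate 5: (m,n)=(-3,-8) → π∥ = -3-8·λ ≈ -22.31371, π⊥ = -3-8·λ' ≈ 0.31371 ∉ [-0.5, 0.3) ⇒ out
candidate 6: (m,n)=(-3,6) → π∥ = -3+6·λ ≈ 11.48528, π⊥ = -3+6·λ' ≈ -5.48528 ∉ [-0.5, 0.3) ⇒ out
candidate 7: (m,n)=(3,8) → π∥ = 3+8·λ ≈ 22.31371, π⊥ = 3+8·λ' ≈ -0.31371 ∈ [-0.5, 0.3) ⇒ IN Λ
candidate 8: (m,n)=(1,2) → π∥ = 1+2·λ ≈ 5.82843, π⊥ = 1+2·λ' ≈ 0.17157 ∈ [-0.5, 0.3) ⇒ IN Λ
candidate 9: (m,n)=(-2,-1) → π∥ = -2-1·λ ≈ -4.41421, π⊥ = -2-1·λ' ≈ -1.58579 ∉ [-0.5, 0.3) ⇒ out

7, 8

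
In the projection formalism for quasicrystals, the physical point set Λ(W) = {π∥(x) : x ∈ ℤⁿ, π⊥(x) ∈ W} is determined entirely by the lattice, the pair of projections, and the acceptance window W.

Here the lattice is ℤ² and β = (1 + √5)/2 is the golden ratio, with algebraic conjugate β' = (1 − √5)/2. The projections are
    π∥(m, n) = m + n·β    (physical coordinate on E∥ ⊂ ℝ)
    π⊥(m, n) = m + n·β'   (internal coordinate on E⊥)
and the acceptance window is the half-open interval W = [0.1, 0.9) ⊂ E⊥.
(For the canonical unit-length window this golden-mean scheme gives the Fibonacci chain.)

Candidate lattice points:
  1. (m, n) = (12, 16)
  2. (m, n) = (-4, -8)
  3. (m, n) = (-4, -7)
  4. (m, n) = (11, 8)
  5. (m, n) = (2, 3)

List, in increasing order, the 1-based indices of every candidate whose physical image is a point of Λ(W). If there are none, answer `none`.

3, 5

β' = (1−√5)/2 ≈ -0.618034.
#1 (12,16): internal coord 12 + (16)·β' = +2.111456; +2.111456 ∉ [0.1, 0.9) → out
#2 (-4,-8): internal coord -4 + (-8)·β' = +0.944272; +0.944272 ∉ [0.1, 0.9) → out
#3 (-4,-7): internal coord -4 + (-7)·β' = +0.326238; +0.326238 ∈ [0.1, 0.9) → IN Λ
#4 (11,8): internal coord 11 + (8)·β' = +6.055728; +6.055728 ∉ [0.1, 0.9) → out
#5 (2,3): internal coord 2 + (3)·β' = +0.145898; +0.145898 ∈ [0.1, 0.9) → IN Λ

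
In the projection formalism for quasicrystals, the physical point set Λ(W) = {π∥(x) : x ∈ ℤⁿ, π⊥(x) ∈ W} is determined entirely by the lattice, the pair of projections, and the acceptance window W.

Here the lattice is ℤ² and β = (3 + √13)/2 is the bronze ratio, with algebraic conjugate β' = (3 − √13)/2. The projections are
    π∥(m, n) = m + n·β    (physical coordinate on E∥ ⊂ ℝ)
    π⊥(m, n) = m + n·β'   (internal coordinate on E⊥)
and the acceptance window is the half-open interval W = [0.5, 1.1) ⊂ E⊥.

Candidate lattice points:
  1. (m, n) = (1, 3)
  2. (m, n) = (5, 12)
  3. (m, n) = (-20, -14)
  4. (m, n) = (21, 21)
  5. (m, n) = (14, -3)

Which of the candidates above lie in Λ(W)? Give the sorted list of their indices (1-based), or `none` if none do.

β' = (3−√13)/2 ≈ -0.30278.
[1] lift (1,3): star map gives 0.09167; window check 0.5 ≤ 0.09167 < 1.1 is false → out
[2] lift (5,12): star map gives 1.36669; window check 0.5 ≤ 1.36669 < 1.1 is false → out
[3] lift (-20,-14): star map gives -15.76114; window check 0.5 ≤ -15.76114 < 1.1 is false → out
[4] lift (21,21): star map gives 14.64171; window check 0.5 ≤ 14.64171 < 1.1 is false → out
[5] lift (14,-3): star map gives 14.90833; window check 0.5 ≤ 14.90833 < 1.1 is false → out

none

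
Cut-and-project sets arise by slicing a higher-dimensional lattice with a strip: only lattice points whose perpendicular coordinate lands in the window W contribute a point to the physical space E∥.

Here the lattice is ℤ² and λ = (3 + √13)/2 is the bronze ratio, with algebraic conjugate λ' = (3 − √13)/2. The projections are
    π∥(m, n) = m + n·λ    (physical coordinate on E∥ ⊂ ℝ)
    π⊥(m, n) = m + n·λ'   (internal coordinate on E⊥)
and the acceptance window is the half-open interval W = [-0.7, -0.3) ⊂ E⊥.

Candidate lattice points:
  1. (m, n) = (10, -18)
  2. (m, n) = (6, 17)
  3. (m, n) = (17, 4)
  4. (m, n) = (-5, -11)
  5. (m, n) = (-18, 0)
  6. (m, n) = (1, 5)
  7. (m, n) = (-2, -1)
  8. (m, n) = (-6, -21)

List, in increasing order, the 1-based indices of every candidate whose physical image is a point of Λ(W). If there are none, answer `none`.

6

λ' = (3−√13)/2 ≈ -0.302776.
candidate 1: (m,n)=(10,-18) → π∥ = 10-18·λ ≈ -49.449961, π⊥ = 10-18·λ' ≈ 15.449961 ∉ [-0.7, -0.3) ⇒ out
candidate 2: (m,n)=(6,17) → π∥ = 6+17·λ ≈ 62.147186, π⊥ = 6+17·λ' ≈ 0.852814 ∉ [-0.7, -0.3) ⇒ out
candidate 3: (m,n)=(17,4) → π∥ = 17+4·λ ≈ 30.211103, π⊥ = 17+4·λ' ≈ 15.788897 ∉ [-0.7, -0.3) ⇒ out
candidate 4: (m,n)=(-5,-11) → π∥ = -5-11·λ ≈ -41.330532, π⊥ = -5-11·λ' ≈ -1.669468 ∉ [-0.7, -0.3) ⇒ out
candidate 5: (m,n)=(-18,0) → π∥ = -18+0·λ ≈ -18.000000, π⊥ = -18+0·λ' ≈ -18.000000 ∉ [-0.7, -0.3) ⇒ out
candidate 6: (m,n)=(1,5) → π∥ = 1+5·λ ≈ 17.513878, π⊥ = 1+5·λ' ≈ -0.513878 ∈ [-0.7, -0.3) ⇒ IN Λ
candidate 7: (m,n)=(-2,-1) → π∥ = -2-1·λ ≈ -5.302776, π⊥ = -2-1·λ' ≈ -1.697224 ∉ [-0.7, -0.3) ⇒ out
candidate 8: (m,n)=(-6,-21) → π∥ = -6-21·λ ≈ -75.358288, π⊥ = -6-21·λ' ≈ 0.358288 ∉ [-0.7, -0.3) ⇒ out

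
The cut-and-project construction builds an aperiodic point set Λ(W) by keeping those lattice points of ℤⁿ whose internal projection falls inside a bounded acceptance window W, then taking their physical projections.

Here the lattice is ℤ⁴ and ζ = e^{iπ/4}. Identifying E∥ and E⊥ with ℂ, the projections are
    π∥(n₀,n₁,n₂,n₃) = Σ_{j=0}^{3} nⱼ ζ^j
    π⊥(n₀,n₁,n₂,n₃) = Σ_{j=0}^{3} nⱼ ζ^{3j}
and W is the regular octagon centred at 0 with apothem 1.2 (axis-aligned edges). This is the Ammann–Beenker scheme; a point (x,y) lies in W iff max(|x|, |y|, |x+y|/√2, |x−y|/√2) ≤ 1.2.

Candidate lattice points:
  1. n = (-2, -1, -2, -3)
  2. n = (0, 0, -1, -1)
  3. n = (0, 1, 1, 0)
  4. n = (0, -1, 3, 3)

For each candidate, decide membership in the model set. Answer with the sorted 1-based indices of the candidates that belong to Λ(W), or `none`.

π⊥(n) = n₀ + n₁ζ³ + n₂ζ⁶ + n₃ζ⁹ where ζ = e^{iπ/4}.
candidate 1: n = (-2, -1, -2, -3) → π⊥ ≈ (-3.414214, -0.828427); max(|x|,|y|,|x±y|/√2) = 3.414214 > 1.2 ⇒ ∉ W
candidate 2: n = (0, 0, -1, -1) → π⊥ ≈ (-0.707107, +0.292893); max(|x|,|y|,|x±y|/√2) = 0.707107 ≤ 1.2 ⇒ ∈ W
candidate 3: n = (0, 1, 1, 0) → π⊥ ≈ (-0.707107, -0.292893); max(|x|,|y|,|x±y|/√2) = 0.707107 ≤ 1.2 ⇒ ∈ W
candidate 4: n = (0, -1, 3, 3) → π⊥ ≈ (+2.828427, -1.585786); max(|x|,|y|,|x±y|/√2) = 3.121320 > 1.2 ⇒ ∉ W

2, 3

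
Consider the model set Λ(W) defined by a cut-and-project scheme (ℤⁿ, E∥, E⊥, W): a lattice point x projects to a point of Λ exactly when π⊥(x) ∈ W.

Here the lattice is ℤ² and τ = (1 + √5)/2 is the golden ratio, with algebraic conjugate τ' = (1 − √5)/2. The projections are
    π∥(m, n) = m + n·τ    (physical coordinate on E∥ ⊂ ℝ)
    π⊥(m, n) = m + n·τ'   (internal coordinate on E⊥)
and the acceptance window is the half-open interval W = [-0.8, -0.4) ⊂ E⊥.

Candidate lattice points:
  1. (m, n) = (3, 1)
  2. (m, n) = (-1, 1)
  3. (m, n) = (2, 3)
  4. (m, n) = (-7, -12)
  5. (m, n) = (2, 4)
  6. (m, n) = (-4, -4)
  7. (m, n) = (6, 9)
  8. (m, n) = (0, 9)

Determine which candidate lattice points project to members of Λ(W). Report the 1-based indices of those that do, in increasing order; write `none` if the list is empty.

5

Numerically τ ≈ 1.61803 and τ' = −1/τ ≈ -0.61803.
candidate 1: (m,n)=(3,1) → π∥ = 3+1·τ ≈ 4.61803, π⊥ = 3+1·τ' ≈ 2.38197 ∉ [-0.8, -0.4) ⇒ out
candidate 2: (m,n)=(-1,1) → π∥ = -1+1·τ ≈ 0.61803, π⊥ = -1+1·τ' ≈ -1.61803 ∉ [-0.8, -0.4) ⇒ out
candidate 3: (m,n)=(2,3) → π∥ = 2+3·τ ≈ 6.85410, π⊥ = 2+3·τ' ≈ 0.14590 ∉ [-0.8, -0.4) ⇒ out
candidate 4: (m,n)=(-7,-12) → π∥ = -7-12·τ ≈ -26.41641, π⊥ = -7-12·τ' ≈ 0.41641 ∉ [-0.8, -0.4) ⇒ out
candidate 5: (m,n)=(2,4) → π∥ = 2+4·τ ≈ 8.47214, π⊥ = 2+4·τ' ≈ -0.47214 ∈ [-0.8, -0.4) ⇒ IN Λ
candidate 6: (m,n)=(-4,-4) → π∥ = -4-4·τ ≈ -10.47214, π⊥ = -4-4·τ' ≈ -1.52786 ∉ [-0.8, -0.4) ⇒ out
candidate 7: (m,n)=(6,9) → π∥ = 6+9·τ ≈ 20.56231, π⊥ = 6+9·τ' ≈ 0.43769 ∉ [-0.8, -0.4) ⇒ out
candidate 8: (m,n)=(0,9) → π∥ = 0+9·τ ≈ 14.56231, π⊥ = 0+9·τ' ≈ -5.56231 ∉ [-0.8, -0.4) ⇒ out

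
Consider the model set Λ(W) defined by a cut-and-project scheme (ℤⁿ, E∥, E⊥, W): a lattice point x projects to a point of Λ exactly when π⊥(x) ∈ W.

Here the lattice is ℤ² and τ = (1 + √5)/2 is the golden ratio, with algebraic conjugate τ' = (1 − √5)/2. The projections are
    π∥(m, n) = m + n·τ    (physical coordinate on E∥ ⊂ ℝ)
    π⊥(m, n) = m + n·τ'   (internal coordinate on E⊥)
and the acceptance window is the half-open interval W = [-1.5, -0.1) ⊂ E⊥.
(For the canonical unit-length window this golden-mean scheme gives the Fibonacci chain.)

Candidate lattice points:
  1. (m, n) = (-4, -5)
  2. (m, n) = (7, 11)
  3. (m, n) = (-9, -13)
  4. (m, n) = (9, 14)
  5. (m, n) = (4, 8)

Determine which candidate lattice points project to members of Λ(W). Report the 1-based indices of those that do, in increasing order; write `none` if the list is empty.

Compute τ' = (1−√5)/2 = -0.61803, so π⊥(m,n) = m -0.61803·n.
candidate 1: (m,n)=(-4,-5) → π∥ = -4-5·τ ≈ -12.09017, π⊥ = -4-5·τ' ≈ -0.90983 ∈ [-1.5, -0.1) ⇒ IN Λ
candidate 2: (m,n)=(7,11) → π∥ = 7+11·τ ≈ 24.79837, π⊥ = 7+11·τ' ≈ 0.20163 ∉ [-1.5, -0.1) ⇒ out
candidate 3: (m,n)=(-9,-13) → π∥ = -9-13·τ ≈ -30.03444, π⊥ = -9-13·τ' ≈ -0.96556 ∈ [-1.5, -0.1) ⇒ IN Λ
candidate 4: (m,n)=(9,14) → π∥ = 9+14·τ ≈ 31.65248, π⊥ = 9+14·τ' ≈ 0.34752 ∉ [-1.5, -0.1) ⇒ out
candidate 5: (m,n)=(4,8) → π∥ = 4+8·τ ≈ 16.94427, π⊥ = 4+8·τ' ≈ -0.94427 ∈ [-1.5, -0.1) ⇒ IN Λ

1, 3, 5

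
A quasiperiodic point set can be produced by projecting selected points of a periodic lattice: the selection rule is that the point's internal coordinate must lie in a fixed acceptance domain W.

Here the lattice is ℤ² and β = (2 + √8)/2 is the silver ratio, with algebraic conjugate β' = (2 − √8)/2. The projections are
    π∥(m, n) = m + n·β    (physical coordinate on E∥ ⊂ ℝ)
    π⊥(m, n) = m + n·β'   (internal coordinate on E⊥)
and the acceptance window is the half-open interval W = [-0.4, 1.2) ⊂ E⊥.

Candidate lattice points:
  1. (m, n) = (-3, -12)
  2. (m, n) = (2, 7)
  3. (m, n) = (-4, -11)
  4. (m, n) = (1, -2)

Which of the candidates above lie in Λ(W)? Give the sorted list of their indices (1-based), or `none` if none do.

3

β' = (2−√8)/2 ≈ -0.414214.
[1] lift (-3,-12): star map gives 1.970563; window check -0.4 ≤ 1.970563 < 1.2 is false → out
[2] lift (2,7): star map gives -0.899495; window check -0.4 ≤ -0.899495 < 1.2 is false → out
[3] lift (-4,-11): star map gives 0.556349; window check -0.4 ≤ 0.556349 < 1.2 is true → IN Λ
[4] lift (1,-2): star map gives 1.828427; window check -0.4 ≤ 1.828427 < 1.2 is false → out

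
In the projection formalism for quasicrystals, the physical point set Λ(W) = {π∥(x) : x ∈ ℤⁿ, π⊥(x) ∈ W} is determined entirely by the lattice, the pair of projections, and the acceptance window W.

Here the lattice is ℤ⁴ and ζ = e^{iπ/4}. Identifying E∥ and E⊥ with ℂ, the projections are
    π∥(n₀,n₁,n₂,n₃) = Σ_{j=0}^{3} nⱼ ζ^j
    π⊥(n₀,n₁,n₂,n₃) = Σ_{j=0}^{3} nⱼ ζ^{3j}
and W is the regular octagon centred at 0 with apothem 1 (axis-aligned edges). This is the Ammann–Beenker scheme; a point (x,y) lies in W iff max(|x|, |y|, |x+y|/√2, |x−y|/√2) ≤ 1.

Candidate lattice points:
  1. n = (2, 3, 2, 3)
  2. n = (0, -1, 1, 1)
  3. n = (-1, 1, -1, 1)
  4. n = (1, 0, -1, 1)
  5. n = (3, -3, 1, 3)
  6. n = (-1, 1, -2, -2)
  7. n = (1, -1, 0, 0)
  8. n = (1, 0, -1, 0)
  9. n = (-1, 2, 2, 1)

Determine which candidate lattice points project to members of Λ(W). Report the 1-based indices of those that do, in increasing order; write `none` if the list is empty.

none

π⊥(n) = n₀ + n₁ζ³ + n₂ζ⁶ + n₃ζ⁹ where ζ = e^{iπ/4}.
candidate 1: n = (2, 3, 2, 3) → π⊥ ≈ (+2.0000, +2.2426); max(|x|,|y|,|x±y|/√2) = 3.0000 > 1 ⇒ ∉ W
candidate 2: n = (0, -1, 1, 1) → π⊥ ≈ (+1.4142, -1.0000); max(|x|,|y|,|x±y|/√2) = 1.7071 > 1 ⇒ ∉ W
candidate 3: n = (-1, 1, -1, 1) → π⊥ ≈ (-1.0000, +2.4142); max(|x|,|y|,|x±y|/√2) = 2.4142 > 1 ⇒ ∉ W
candidate 4: n = (1, 0, -1, 1) → π⊥ ≈ (+1.7071, +1.7071); max(|x|,|y|,|x±y|/√2) = 2.4142 > 1 ⇒ ∉ W
candidate 5: n = (3, -3, 1, 3) → π⊥ ≈ (+7.2426, -1.0000); max(|x|,|y|,|x±y|/√2) = 7.2426 > 1 ⇒ ∉ W
candidate 6: n = (-1, 1, -2, -2) → π⊥ ≈ (-3.1213, +1.2929); max(|x|,|y|,|x±y|/√2) = 3.1213 > 1 ⇒ ∉ W
candidate 7: n = (1, -1, 0, 0) → π⊥ ≈ (+1.7071, -0.7071); max(|x|,|y|,|x±y|/√2) = 1.7071 > 1 ⇒ ∉ W
candidate 8: n = (1, 0, -1, 0) → π⊥ ≈ (+1.0000, +1.0000); max(|x|,|y|,|x±y|/√2) = 1.4142 > 1 ⇒ ∉ W
candidate 9: n = (-1, 2, 2, 1) → π⊥ ≈ (-1.7071, +0.1213); max(|x|,|y|,|x±y|/√2) = 1.7071 > 1 ⇒ ∉ W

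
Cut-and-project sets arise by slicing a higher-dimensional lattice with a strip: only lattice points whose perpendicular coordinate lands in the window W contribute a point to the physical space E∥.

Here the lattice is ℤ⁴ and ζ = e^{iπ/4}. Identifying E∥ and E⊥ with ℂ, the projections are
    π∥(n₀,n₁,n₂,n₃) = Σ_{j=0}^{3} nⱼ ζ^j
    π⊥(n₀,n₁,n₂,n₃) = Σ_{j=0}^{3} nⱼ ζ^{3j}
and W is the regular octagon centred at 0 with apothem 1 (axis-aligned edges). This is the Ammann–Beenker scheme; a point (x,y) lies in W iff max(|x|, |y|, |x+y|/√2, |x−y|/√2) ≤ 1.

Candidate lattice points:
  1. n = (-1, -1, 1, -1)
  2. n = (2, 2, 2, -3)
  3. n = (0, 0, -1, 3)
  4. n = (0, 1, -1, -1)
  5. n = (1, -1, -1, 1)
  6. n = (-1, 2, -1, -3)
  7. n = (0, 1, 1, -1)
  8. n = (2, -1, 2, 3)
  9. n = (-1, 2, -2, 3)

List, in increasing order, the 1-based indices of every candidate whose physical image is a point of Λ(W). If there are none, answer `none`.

none

Internal map: ζ^{3j} for j=0..3 gives (1,0), (−√2/2,√2/2), (0,−1), (√2/2,√2/2).
#1 (-1, -1, 1, -1): internal (-1.00000, -2.41421); octagon support 2.41421 vs apothem 1 → ∉ W
#2 (2, 2, 2, -3): internal (-1.53553, -2.70711); octagon support 3.00000 vs apothem 1 → ∉ W
#3 (0, 0, -1, 3): internal (2.12132, 3.12132); octagon support 3.70711 vs apothem 1 → ∉ W
#4 (0, 1, -1, -1): internal (-1.41421, 1.00000); octagon support 1.70711 vs apothem 1 → ∉ W
#5 (1, -1, -1, 1): internal (2.41421, 1.00000); octagon support 2.41421 vs apothem 1 → ∉ W
#6 (-1, 2, -1, -3): internal (-4.53553, 0.29289); octagon support 4.53553 vs apothem 1 → ∉ W
#7 (0, 1, 1, -1): internal (-1.41421, -1.00000); octagon support 1.70711 vs apothem 1 → ∉ W
#8 (2, -1, 2, 3): internal (4.82843, -0.58579); octagon support 4.82843 vs apothem 1 → ∉ W
#9 (-1, 2, -2, 3): internal (-0.29289, 5.53553); octagon support 5.53553 vs apothem 1 → ∉ W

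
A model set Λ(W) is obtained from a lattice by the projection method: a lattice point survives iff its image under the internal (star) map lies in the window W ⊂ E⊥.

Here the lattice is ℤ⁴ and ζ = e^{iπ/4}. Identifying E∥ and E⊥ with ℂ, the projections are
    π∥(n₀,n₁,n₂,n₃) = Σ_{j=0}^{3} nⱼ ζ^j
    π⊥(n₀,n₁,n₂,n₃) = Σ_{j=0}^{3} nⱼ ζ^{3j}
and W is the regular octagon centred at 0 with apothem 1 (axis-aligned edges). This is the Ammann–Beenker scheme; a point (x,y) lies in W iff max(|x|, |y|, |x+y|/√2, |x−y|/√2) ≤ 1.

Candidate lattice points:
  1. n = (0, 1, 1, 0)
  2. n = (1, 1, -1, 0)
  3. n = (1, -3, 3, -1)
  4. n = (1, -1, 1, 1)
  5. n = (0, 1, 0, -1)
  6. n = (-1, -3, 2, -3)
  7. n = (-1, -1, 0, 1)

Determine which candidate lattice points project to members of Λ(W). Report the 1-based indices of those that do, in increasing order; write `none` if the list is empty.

1, 7

π⊥(n) = n₀ + n₁ζ³ + n₂ζ⁶ + n₃ζ⁹ where ζ = e^{iπ/4}.
#1 (0, 1, 1, 0): internal (-0.7071, -0.2929); octagon support 0.7071 vs apothem 1 → ∈ W
#2 (1, 1, -1, 0): internal (0.2929, 1.7071); octagon support 1.7071 vs apothem 1 → ∉ W
#3 (1, -3, 3, -1): internal (2.4142, -5.8284); octagon support 5.8284 vs apothem 1 → ∉ W
#4 (1, -1, 1, 1): internal (2.4142, -1.0000); octagon support 2.4142 vs apothem 1 → ∉ W
#5 (0, 1, 0, -1): internal (-1.4142, 0.0000); octagon support 1.4142 vs apothem 1 → ∉ W
#6 (-1, -3, 2, -3): internal (-1.0000, -6.2426); octagon support 6.2426 vs apothem 1 → ∉ W
#7 (-1, -1, 0, 1): internal (0.4142, 0.0000); octagon support 0.4142 vs apothem 1 → ∈ W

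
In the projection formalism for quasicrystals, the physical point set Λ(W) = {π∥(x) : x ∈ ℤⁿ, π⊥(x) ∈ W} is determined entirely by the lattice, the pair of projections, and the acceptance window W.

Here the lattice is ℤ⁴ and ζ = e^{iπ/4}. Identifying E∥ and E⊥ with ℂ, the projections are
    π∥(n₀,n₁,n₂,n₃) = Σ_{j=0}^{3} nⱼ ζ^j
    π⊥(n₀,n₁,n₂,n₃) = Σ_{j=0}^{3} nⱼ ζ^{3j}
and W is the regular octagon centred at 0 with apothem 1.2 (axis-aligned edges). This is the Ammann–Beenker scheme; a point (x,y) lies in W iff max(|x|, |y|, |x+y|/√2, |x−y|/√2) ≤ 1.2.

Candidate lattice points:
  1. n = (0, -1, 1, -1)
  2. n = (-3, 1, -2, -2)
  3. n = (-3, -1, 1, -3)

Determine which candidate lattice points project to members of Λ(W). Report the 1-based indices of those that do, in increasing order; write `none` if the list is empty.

none

π⊥(n) = n₀ + n₁ζ³ + n₂ζ⁶ + n₃ζ⁹ where ζ = e^{iπ/4}.
candidate 1: n = (0, -1, 1, -1) → π⊥ ≈ (+0.0000, -2.4142); max(|x|,|y|,|x±y|/√2) = 2.4142 > 1.2 ⇒ ∉ W
candidate 2: n = (-3, 1, -2, -2) → π⊥ ≈ (-5.1213, +1.2929); max(|x|,|y|,|x±y|/√2) = 5.1213 > 1.2 ⇒ ∉ W
candidate 3: n = (-3, -1, 1, -3) → π⊥ ≈ (-4.4142, -3.8284); max(|x|,|y|,|x±y|/√2) = 5.8284 > 1.2 ⇒ ∉ W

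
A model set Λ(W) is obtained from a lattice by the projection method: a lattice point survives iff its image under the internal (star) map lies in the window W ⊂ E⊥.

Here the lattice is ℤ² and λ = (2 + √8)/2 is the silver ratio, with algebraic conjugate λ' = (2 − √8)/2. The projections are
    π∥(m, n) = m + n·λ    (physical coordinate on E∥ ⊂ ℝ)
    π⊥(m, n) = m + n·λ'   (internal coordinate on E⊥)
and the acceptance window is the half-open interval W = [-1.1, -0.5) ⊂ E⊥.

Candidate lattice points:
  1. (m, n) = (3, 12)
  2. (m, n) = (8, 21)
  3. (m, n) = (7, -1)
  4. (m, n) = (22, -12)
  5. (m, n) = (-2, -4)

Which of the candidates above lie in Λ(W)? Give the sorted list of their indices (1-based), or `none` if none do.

λ' = (2−√8)/2 ≈ -0.4142.
#1 (3,12): internal coord 3 + (12)·λ' = -1.9706; -1.9706 ∉ [-1.1, -0.5) → out
#2 (8,21): internal coord 8 + (21)·λ' = -0.6985; -0.6985 ∈ [-1.1, -0.5) → IN Λ
#3 (7,-1): internal coord 7 + (-1)·λ' = +7.4142; +7.4142 ∉ [-1.1, -0.5) → out
#4 (22,-12): internal coord 22 + (-12)·λ' = +26.9706; +26.9706 ∉ [-1.1, -0.5) → out
#5 (-2,-4): internal coord -2 + (-4)·λ' = -0.3431; -0.3431 ∉ [-1.1, -0.5) → out

2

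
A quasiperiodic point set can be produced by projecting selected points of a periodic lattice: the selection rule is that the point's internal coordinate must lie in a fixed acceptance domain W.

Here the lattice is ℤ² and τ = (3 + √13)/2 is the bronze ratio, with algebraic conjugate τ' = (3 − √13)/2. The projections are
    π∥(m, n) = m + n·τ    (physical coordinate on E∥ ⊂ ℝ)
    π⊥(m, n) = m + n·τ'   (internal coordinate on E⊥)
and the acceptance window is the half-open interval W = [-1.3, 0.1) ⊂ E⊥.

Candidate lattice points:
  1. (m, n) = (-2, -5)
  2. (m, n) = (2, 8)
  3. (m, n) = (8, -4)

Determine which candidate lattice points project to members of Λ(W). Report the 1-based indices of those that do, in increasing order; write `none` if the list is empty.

Numerically τ ≈ 3.302776 and τ' = −1/τ ≈ -0.302776.
#1 (-2,-5): internal coord -2 + (-5)·τ' = -0.486122; -0.486122 ∈ [-1.3, 0.1) → IN Λ
#2 (2,8): internal coord 2 + (8)·τ' = -0.422205; -0.422205 ∈ [-1.3, 0.1) → IN Λ
#3 (8,-4): internal coord 8 + (-4)·τ' = +9.211103; +9.211103 ∉ [-1.3, 0.1) → out

1, 2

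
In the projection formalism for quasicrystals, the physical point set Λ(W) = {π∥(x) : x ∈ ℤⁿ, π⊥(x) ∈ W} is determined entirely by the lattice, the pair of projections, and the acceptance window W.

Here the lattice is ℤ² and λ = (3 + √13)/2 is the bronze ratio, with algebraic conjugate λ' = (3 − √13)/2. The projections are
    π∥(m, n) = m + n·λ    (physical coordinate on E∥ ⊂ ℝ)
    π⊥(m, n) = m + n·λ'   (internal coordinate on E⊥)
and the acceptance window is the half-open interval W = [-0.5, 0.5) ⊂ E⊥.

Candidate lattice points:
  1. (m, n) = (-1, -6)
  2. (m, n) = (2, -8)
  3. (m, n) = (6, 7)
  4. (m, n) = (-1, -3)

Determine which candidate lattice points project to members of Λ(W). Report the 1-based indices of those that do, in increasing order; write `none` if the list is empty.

4

Numerically λ ≈ 3.302776 and λ' = −1/λ ≈ -0.302776.
[1] lift (-1,-6): star map gives 0.816654; window check -0.5 ≤ 0.816654 < 0.5 is false → out
[2] lift (2,-8): star map gives 4.422205; window check -0.5 ≤ 4.422205 < 0.5 is false → out
[3] lift (6,7): star map gives 3.880571; window check -0.5 ≤ 3.880571 < 0.5 is false → out
[4] lift (-1,-3): star map gives -0.091673; window check -0.5 ≤ -0.091673 < 0.5 is true → IN Λ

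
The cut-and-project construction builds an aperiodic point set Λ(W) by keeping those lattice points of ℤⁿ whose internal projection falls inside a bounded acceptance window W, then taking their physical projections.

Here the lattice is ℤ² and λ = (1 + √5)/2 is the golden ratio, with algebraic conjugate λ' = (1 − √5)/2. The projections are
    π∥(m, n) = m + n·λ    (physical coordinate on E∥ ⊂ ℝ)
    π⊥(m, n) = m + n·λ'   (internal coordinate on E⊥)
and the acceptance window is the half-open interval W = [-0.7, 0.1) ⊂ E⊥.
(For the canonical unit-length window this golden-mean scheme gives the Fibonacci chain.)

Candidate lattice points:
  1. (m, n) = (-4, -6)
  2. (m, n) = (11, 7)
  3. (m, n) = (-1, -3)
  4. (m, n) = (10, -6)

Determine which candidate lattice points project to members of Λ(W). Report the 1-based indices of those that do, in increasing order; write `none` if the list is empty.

1

λ' = (1−√5)/2 ≈ -0.6180.
candidate 1: (m,n)=(-4,-6) → π∥ = -4-6·λ ≈ -13.7082, π⊥ = -4-6·λ' ≈ -0.2918 ∈ [-0.7, 0.1) ⇒ IN Λ
candidate 2: (m,n)=(11,7) → π∥ = 11+7·λ ≈ 22.3262, π⊥ = 11+7·λ' ≈ 6.6738 ∉ [-0.7, 0.1) ⇒ out
candidate 3: (m,n)=(-1,-3) → π∥ = -1-3·λ ≈ -5.8541, π⊥ = -1-3·λ' ≈ 0.8541 ∉ [-0.7, 0.1) ⇒ out
candidate 4: (m,n)=(10,-6) → π∥ = 10-6·λ ≈ 0.2918, π⊥ = 10-6·λ' ≈ 13.7082 ∉ [-0.7, 0.1) ⇒ out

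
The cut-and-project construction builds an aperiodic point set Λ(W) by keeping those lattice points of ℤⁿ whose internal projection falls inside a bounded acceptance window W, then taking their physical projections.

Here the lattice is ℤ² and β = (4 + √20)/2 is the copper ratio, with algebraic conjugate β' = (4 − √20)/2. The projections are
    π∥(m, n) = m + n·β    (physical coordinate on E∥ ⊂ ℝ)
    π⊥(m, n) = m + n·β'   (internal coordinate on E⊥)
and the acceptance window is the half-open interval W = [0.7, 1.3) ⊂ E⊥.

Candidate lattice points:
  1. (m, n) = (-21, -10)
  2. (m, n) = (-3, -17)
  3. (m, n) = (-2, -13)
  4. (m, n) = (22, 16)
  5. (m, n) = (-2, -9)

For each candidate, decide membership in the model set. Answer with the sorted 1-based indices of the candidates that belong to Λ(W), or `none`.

Numerically β ≈ 4.2361 and β' = −1/β ≈ -0.2361.
[1] lift (-21,-10): star map gives -18.6393; window check 0.7 ≤ -18.6393 < 1.3 is false → out
[2] lift (-3,-17): star map gives 1.0132; window check 0.7 ≤ 1.0132 < 1.3 is true → IN Λ
[3] lift (-2,-13): star map gives 1.0689; window check 0.7 ≤ 1.0689 < 1.3 is true → IN Λ
[4] lift (22,16): star map gives 18.2229; window check 0.7 ≤ 18.2229 < 1.3 is false → out
[5] lift (-2,-9): star map gives 0.1246; window check 0.7 ≤ 0.1246 < 1.3 is false → out

2, 3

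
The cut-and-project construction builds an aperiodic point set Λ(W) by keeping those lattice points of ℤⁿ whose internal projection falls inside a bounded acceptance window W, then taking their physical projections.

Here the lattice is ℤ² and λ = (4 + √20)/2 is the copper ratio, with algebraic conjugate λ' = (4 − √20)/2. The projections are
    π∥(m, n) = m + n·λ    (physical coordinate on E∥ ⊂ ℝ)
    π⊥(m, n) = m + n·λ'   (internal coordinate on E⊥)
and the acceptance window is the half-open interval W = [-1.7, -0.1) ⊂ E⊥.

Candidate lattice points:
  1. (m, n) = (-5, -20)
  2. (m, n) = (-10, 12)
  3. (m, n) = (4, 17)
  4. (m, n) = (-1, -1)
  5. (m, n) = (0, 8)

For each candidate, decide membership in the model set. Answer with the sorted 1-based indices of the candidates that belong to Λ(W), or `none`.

Compute λ' = (4−√20)/2 = -0.23607, so π⊥(m,n) = m -0.23607·n.
#1 (-5,-20): internal coord -5 + (-20)·λ' = -0.27864; -0.27864 ∈ [-1.7, -0.1) → IN Λ
#2 (-10,12): internal coord -10 + (12)·λ' = -12.83282; -12.83282 ∉ [-1.7, -0.1) → out
#3 (4,17): internal coord 4 + (17)·λ' = -0.01316; -0.01316 ∉ [-1.7, -0.1) → out
#4 (-1,-1): internal coord -1 + (-1)·λ' = -0.76393; -0.76393 ∈ [-1.7, -0.1) → IN Λ
#5 (0,8): internal coord 0 + (8)·λ' = -1.88854; -1.88854 ∉ [-1.7, -0.1) → out

1, 4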